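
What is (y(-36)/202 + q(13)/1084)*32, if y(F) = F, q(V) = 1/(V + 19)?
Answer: -624283/109484 ≈ -5.7020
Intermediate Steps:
q(V) = 1/(19 + V)
(y(-36)/202 + q(13)/1084)*32 = (-36/202 + 1/((19 + 13)*1084))*32 = (-36*1/202 + (1/1084)/32)*32 = (-18/101 + (1/32)*(1/1084))*32 = (-18/101 + 1/34688)*32 = -624283/3503488*32 = -624283/109484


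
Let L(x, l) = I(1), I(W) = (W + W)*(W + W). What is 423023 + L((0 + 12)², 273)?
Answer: 423027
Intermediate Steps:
I(W) = 4*W² (I(W) = (2*W)*(2*W) = 4*W²)
L(x, l) = 4 (L(x, l) = 4*1² = 4*1 = 4)
423023 + L((0 + 12)², 273) = 423023 + 4 = 423027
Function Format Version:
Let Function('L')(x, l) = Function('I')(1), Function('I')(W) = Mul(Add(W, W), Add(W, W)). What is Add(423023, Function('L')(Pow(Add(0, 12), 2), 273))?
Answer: 423027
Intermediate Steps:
Function('I')(W) = Mul(4, Pow(W, 2)) (Function('I')(W) = Mul(Mul(2, W), Mul(2, W)) = Mul(4, Pow(W, 2)))
Function('L')(x, l) = 4 (Function('L')(x, l) = Mul(4, Pow(1, 2)) = Mul(4, 1) = 4)
Add(423023, Function('L')(Pow(Add(0, 12), 2), 273)) = Add(423023, 4) = 423027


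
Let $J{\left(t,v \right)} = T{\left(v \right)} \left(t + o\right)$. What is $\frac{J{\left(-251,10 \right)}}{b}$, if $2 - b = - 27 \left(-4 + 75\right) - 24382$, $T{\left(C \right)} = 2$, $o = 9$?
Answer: $- \frac{44}{2391} \approx -0.018402$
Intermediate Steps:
$b = 26301$ ($b = 2 - \left(- 27 \left(-4 + 75\right) - 24382\right) = 2 - \left(\left(-27\right) 71 - 24382\right) = 2 - \left(-1917 - 24382\right) = 2 - -26299 = 2 + 26299 = 26301$)
$J{\left(t,v \right)} = 18 + 2 t$ ($J{\left(t,v \right)} = 2 \left(t + 9\right) = 2 \left(9 + t\right) = 18 + 2 t$)
$\frac{J{\left(-251,10 \right)}}{b} = \frac{18 + 2 \left(-251\right)}{26301} = \left(18 - 502\right) \frac{1}{26301} = \left(-484\right) \frac{1}{26301} = - \frac{44}{2391}$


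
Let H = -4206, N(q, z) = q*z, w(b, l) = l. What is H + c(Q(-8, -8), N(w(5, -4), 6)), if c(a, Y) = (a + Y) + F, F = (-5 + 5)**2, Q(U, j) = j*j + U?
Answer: -4174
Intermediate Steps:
Q(U, j) = U + j**2 (Q(U, j) = j**2 + U = U + j**2)
F = 0 (F = 0**2 = 0)
c(a, Y) = Y + a (c(a, Y) = (a + Y) + 0 = (Y + a) + 0 = Y + a)
H + c(Q(-8, -8), N(w(5, -4), 6)) = -4206 + (-4*6 + (-8 + (-8)**2)) = -4206 + (-24 + (-8 + 64)) = -4206 + (-24 + 56) = -4206 + 32 = -4174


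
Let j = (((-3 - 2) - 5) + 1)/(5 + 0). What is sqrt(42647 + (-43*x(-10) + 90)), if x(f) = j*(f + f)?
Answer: sqrt(41189) ≈ 202.95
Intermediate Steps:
j = -9/5 (j = ((-5 - 5) + 1)/5 = (-10 + 1)*(1/5) = -9*1/5 = -9/5 ≈ -1.8000)
x(f) = -18*f/5 (x(f) = -9*(f + f)/5 = -18*f/5)
sqrt(42647 + (-43*x(-10) + 90)) = sqrt(42647 + (-(-774)*(-10)/5 + 90)) = sqrt(42647 + (-43*36 + 90)) = sqrt(42647 + (-1548 + 90)) = sqrt(42647 - 1458) = sqrt(41189)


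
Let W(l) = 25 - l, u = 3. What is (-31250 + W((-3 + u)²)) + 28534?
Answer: -2691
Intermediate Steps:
(-31250 + W((-3 + u)²)) + 28534 = (-31250 + (25 - (-3 + 3)²)) + 28534 = (-31250 + (25 - 1*0²)) + 28534 = (-31250 + (25 - 1*0)) + 28534 = (-31250 + (25 + 0)) + 28534 = (-31250 + 25) + 28534 = -31225 + 28534 = -2691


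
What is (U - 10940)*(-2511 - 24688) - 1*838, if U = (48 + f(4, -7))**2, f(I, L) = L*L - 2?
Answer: 52085247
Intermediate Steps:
f(I, L) = -2 + L**2 (f(I, L) = L**2 - 2 = -2 + L**2)
U = 9025 (U = (48 + (-2 + (-7)**2))**2 = (48 + (-2 + 49))**2 = (48 + 47)**2 = 95**2 = 9025)
(U - 10940)*(-2511 - 24688) - 1*838 = (9025 - 10940)*(-2511 - 24688) - 1*838 = -1915*(-27199) - 838 = 52086085 - 838 = 52085247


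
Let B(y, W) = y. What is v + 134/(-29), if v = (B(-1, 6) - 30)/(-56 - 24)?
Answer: -9821/2320 ≈ -4.2332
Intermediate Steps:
v = 31/80 (v = (-1 - 30)/(-56 - 24) = -31/(-80) = -31*(-1/80) = 31/80 ≈ 0.38750)
v + 134/(-29) = 31/80 + 134/(-29) = 31/80 - 1/29*134 = 31/80 - 134/29 = -9821/2320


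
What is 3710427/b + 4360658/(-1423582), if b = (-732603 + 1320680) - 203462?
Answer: 85831490782/13036452165 ≈ 6.5840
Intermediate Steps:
b = 384615 (b = 588077 - 203462 = 384615)
3710427/b + 4360658/(-1423582) = 3710427/384615 + 4360658/(-1423582) = 3710427*(1/384615) + 4360658*(-1/1423582) = 176687/18315 - 2180329/711791 = 85831490782/13036452165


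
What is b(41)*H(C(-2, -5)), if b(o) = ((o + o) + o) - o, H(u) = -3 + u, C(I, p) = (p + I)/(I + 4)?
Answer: -533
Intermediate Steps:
C(I, p) = (I + p)/(4 + I)
b(o) = 2*o (b(o) = (2*o + o) - o = 3*o - o = 2*o)
b(41)*H(C(-2, -5)) = (2*41)*(-3 + (-2 - 5)/(4 - 2)) = 82*(-3 - 7/2) = 82*(-13/2) = -533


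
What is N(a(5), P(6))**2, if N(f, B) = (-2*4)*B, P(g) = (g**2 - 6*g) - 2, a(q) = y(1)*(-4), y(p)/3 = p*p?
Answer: 256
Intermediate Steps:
y(p) = 3*p**2 (y(p) = 3*(p*p) = 3*p**2)
a(q) = -12 (a(q) = (3*1**2)*(-4) = (3*1)*(-4) = 3*(-4) = -12)
P(g) = -2 + g**2 - 6*g
N(f, B) = -8*B
N(a(5), P(6))**2 = (-8*(-2 + 6**2 - 6*6))**2 = (-8*(-2 + 36 - 36))**2 = (-8*(-2))**2 = 16**2 = 256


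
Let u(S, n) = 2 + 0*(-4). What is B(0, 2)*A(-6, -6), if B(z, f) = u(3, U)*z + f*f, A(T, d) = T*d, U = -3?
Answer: 144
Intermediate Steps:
u(S, n) = 2 (u(S, n) = 2 + 0 = 2)
B(z, f) = f² + 2*z (B(z, f) = 2*z + f*f = 2*z + f² = f² + 2*z)
B(0, 2)*A(-6, -6) = (2² + 2*0)*(-6*(-6)) = (4 + 0)*36 = 4*36 = 144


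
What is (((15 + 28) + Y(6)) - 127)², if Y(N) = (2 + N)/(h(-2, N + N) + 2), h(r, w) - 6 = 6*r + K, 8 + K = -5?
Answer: 2062096/289 ≈ 7135.3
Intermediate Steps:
K = -13 (K = -8 - 5 = -13)
h(r, w) = -7 + 6*r (h(r, w) = 6 + (6*r - 13) = 6 + (-13 + 6*r) = -7 + 6*r)
Y(N) = -2/17 - N/17 (Y(N) = (2 + N)/((-7 + 6*(-2)) + 2) = (2 + N)/((-7 - 12) + 2) = (2 + N)/(-19 + 2) = (2 + N)/(-17) = (2 + N)*(-1/17) = -2/17 - N/17)
(((15 + 28) + Y(6)) - 127)² = (((15 + 28) + (-2/17 - 1/17*6)) - 127)² = ((43 + (-2/17 - 6/17)) - 127)² = ((43 - 8/17) - 127)² = (723/17 - 127)² = (-1436/17)² = 2062096/289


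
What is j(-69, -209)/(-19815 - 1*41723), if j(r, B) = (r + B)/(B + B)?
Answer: -139/12861442 ≈ -1.0808e-5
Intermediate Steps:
j(r, B) = (B + r)/(2*B) (j(r, B) = (B + r)/((2*B)) = (B + r)*(1/(2*B)) = (B + r)/(2*B))
j(-69, -209)/(-19815 - 1*41723) = ((½)*(-209 - 69)/(-209))/(-19815 - 1*41723) = ((½)*(-1/209)*(-278))/(-19815 - 41723) = (139/209)/(-61538) = (139/209)*(-1/61538) = -139/12861442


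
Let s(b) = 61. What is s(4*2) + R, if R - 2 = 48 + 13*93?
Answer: 1320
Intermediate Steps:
R = 1259 (R = 2 + (48 + 13*93) = 2 + (48 + 1209) = 2 + 1257 = 1259)
s(4*2) + R = 61 + 1259 = 1320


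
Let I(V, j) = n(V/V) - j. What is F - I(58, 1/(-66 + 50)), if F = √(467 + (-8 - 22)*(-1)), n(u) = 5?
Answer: -81/16 + √497 ≈ 17.231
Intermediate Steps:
I(V, j) = 5 - j
F = √497 (F = √(467 - 30*(-1)) = √(467 + 30) = √497 ≈ 22.293)
F - I(58, 1/(-66 + 50)) = √497 - (5 - 1/(-66 + 50)) = √497 - (5 - 1/(-16)) = √497 - (5 - 1*(-1/16)) = √497 - (5 + 1/16) = √497 - 1*81/16 = √497 - 81/16 = -81/16 + √497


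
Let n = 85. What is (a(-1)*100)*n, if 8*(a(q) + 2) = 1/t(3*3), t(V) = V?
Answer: -303875/18 ≈ -16882.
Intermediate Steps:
a(q) = -143/72 (a(q) = -2 + 1/(8*((3*3))) = -2 + (⅛)/9 = -2 + (⅛)*(⅑) = -2 + 1/72 = -143/72)
(a(-1)*100)*n = -143/72*100*85 = -3575/18*85 = -303875/18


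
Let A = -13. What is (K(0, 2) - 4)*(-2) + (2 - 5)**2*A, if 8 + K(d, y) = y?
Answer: -97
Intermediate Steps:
K(d, y) = -8 + y
(K(0, 2) - 4)*(-2) + (2 - 5)**2*A = ((-8 + 2) - 4)*(-2) + (2 - 5)**2*(-13) = (-6 - 4)*(-2) + (-3)**2*(-13) = -10*(-2) + 9*(-13) = 20 - 117 = -97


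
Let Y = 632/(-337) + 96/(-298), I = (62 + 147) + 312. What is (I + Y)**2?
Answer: 678635271295641/2521345369 ≈ 2.6916e+5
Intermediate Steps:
I = 521 (I = 209 + 312 = 521)
Y = -110344/50213 (Y = 632*(-1/337) + 96*(-1/298) = -632/337 - 48/149 = -110344/50213 ≈ -2.1975)
(I + Y)**2 = (521 - 110344/50213)**2 = (26050629/50213)**2 = 678635271295641/2521345369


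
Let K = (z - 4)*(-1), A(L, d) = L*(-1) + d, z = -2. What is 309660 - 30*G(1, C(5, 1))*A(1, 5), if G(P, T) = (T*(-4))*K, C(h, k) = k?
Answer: 312540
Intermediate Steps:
A(L, d) = d - L (A(L, d) = -L + d = d - L)
K = 6 (K = (-2 - 4)*(-1) = -6*(-1) = 6)
G(P, T) = -24*T (G(P, T) = (T*(-4))*6 = -4*T*6 = -24*T)
309660 - 30*G(1, C(5, 1))*A(1, 5) = 309660 - 30*(-24*1)*(5 - 1*1) = 309660 - 30*(-24)*(5 - 1) = 309660 - (-720)*4 = 309660 - 1*(-2880) = 309660 + 2880 = 312540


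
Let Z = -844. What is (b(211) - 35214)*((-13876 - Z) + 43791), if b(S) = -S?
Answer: -1089637575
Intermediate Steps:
(b(211) - 35214)*((-13876 - Z) + 43791) = (-1*211 - 35214)*((-13876 - 1*(-844)) + 43791) = (-211 - 35214)*((-13876 + 844) + 43791) = -35425*(-13032 + 43791) = -35425*30759 = -1089637575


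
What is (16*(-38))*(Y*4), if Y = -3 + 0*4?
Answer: 7296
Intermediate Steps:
Y = -3 (Y = -3 + 0 = -3)
(16*(-38))*(Y*4) = (16*(-38))*(-3*4) = -608*(-12) = 7296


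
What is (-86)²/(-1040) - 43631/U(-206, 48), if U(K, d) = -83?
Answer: 11190593/21580 ≈ 518.56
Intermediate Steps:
(-86)²/(-1040) - 43631/U(-206, 48) = (-86)²/(-1040) - 43631/(-83) = 7396*(-1/1040) - 43631*(-1/83) = -1849/260 + 43631/83 = 11190593/21580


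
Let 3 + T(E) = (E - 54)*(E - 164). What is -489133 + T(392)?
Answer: -412072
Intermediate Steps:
T(E) = -3 + (-164 + E)*(-54 + E) (T(E) = -3 + (E - 54)*(E - 164) = -3 + (-54 + E)*(-164 + E) = -3 + (-164 + E)*(-54 + E))
-489133 + T(392) = -489133 + (8853 + 392² - 218*392) = -489133 + (8853 + 153664 - 85456) = -489133 + 77061 = -412072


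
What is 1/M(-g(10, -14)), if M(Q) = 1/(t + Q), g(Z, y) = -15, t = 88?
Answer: 103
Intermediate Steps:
M(Q) = 1/(88 + Q)
1/M(-g(10, -14)) = 1/(1/(88 - 1*(-15))) = 1/(1/(88 + 15)) = 1/(1/103) = 103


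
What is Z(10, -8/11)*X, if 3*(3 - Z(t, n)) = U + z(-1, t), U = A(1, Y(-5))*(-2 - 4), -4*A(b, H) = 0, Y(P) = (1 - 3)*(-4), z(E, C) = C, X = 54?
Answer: -18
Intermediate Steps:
Y(P) = 8 (Y(P) = -2*(-4) = 8)
A(b, H) = 0 (A(b, H) = -¼*0 = 0)
U = 0 (U = 0*(-2 - 4) = 0*(-6) = 0)
Z(t, n) = 3 - t/3 (Z(t, n) = 3 - (0 + t)/3 = 3 - t/3)
Z(10, -8/11)*X = (3 - ⅓*10)*54 = (3 - 10/3)*54 = -⅓*54 = -18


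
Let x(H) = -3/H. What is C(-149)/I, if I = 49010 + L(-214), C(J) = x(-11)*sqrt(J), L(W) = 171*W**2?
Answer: 3*I*sqrt(149)/86681386 ≈ 4.2246e-7*I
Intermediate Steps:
C(J) = 3*sqrt(J)/11 (C(J) = (-3/(-11))*sqrt(J) = (-3*(-1/11))*sqrt(J) = 3*sqrt(J)/11)
I = 7880126 (I = 49010 + 171*(-214)**2 = 49010 + 171*45796 = 49010 + 7831116 = 7880126)
C(-149)/I = (3*sqrt(-149)/11)/7880126 = (3*(I*sqrt(149))/11)*(1/7880126) = (3*I*sqrt(149)/11)*(1/7880126) = 3*I*sqrt(149)/86681386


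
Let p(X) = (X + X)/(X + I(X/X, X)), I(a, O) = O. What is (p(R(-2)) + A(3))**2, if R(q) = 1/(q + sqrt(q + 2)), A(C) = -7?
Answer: 36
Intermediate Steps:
R(q) = 1/(q + sqrt(2 + q))
p(X) = 1 (p(X) = (X + X)/(X + X) = (2*X)/((2*X)) = (2*X)*(1/(2*X)) = 1)
(p(R(-2)) + A(3))**2 = (1 - 7)**2 = (-6)**2 = 36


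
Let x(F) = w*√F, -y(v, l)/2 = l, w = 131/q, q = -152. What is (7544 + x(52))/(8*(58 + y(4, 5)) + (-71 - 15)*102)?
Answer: -1886/2097 + 131*√13/637488 ≈ -0.89864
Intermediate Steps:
w = -131/152 (w = 131/(-152) = 131*(-1/152) = -131/152 ≈ -0.86184)
y(v, l) = -2*l
x(F) = -131*√F/152
(7544 + x(52))/(8*(58 + y(4, 5)) + (-71 - 15)*102) = (7544 - 131*√13/76)/(8*(58 - 2*5) + (-71 - 15)*102) = (7544 - 131*√13/76)/(8*(58 - 10) - 86*102) = (7544 - 131*√13/76)/(8*48 - 8772) = (7544 - 131*√13/76)/(384 - 8772) = (7544 - 131*√13/76)/(-8388) = (7544 - 131*√13/76)*(-1/8388) = -1886/2097 + 131*√13/637488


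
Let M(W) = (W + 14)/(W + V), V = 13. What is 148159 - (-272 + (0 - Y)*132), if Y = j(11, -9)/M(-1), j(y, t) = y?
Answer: 1947027/13 ≈ 1.4977e+5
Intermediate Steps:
M(W) = (14 + W)/(13 + W) (M(W) = (W + 14)/(W + 13) = (14 + W)/(13 + W))
Y = 132/13 (Y = 11/(((14 - 1)/(13 - 1))) = 11/((13/12)) = 11/(((1/12)*13)) = 11/(13/12) = 11*(12/13) = 132/13 ≈ 10.154)
148159 - (-272 + (0 - Y)*132) = 148159 - (-272 + (0 - 1*132/13)*132) = 148159 - (-272 + (0 - 132/13)*132) = 148159 - (-272 - 132/13*132) = 148159 - (-272 - 17424/13) = 148159 - 1*(-20960/13) = 148159 + 20960/13 = 1947027/13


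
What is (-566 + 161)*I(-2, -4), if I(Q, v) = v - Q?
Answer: 810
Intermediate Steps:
(-566 + 161)*I(-2, -4) = (-566 + 161)*(-4 - 1*(-2)) = -405*(-4 + 2) = -405*(-2) = 810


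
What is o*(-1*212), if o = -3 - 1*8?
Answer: 2332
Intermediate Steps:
o = -11 (o = -3 - 8 = -11)
o*(-1*212) = -(-11)*212 = -11*(-212) = 2332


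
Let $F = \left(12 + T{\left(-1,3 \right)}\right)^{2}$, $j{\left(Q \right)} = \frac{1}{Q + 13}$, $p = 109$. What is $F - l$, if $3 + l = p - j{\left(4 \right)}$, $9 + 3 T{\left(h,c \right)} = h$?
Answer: $- \frac{4717}{153} \approx -30.83$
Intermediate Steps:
$T{\left(h,c \right)} = -3 + \frac{h}{3}$
$j{\left(Q \right)} = \frac{1}{13 + Q}$
$F = \frac{676}{9}$ ($F = \left(12 + \left(-3 + \frac{1}{3} \left(-1\right)\right)\right)^{2} = \left(12 - \frac{10}{3}\right)^{2} = \left(\frac{26}{3}\right)^{2} = \frac{676}{9} \approx 75.111$)
$l = \frac{1801}{17}$ ($l = -3 + \left(109 - \frac{1}{13 + 4}\right) = -3 + \left(109 - \frac{1}{17}\right) = -3 + \frac{1852}{17} = \frac{1801}{17} \approx 105.94$)
$F - l = \frac{676}{9} - \frac{1801}{17} = - \frac{4717}{153}$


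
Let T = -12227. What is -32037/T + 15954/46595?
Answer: 1687833573/569717065 ≈ 2.9626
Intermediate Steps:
-32037/T + 15954/46595 = -32037/(-12227) + 15954/46595 = -32037*(-1/12227) + 15954*(1/46595) = 32037/12227 + 15954/46595 = 1687833573/569717065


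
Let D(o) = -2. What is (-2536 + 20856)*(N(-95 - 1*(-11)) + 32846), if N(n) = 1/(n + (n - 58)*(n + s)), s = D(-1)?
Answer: 456117950905/758 ≈ 6.0174e+8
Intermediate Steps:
s = -2
N(n) = 1/(n + (-58 + n)*(-2 + n)) (N(n) = 1/(n + (n - 58)*(n - 2)) = 1/(n + (-58 + n)*(-2 + n)))
(-2536 + 20856)*(N(-95 - 1*(-11)) + 32846) = (-2536 + 20856)*(1/(116 + (-95 - 1*(-11))² - 59*(-95 - 1*(-11))) + 32846) = 18320*(1/(116 + (-95 + 11)² - 59*(-95 + 11)) + 32846) = 18320*(1/(116 + (-84)² - 59*(-84)) + 32846) = 18320*(1/(116 + 7056 + 4956) + 32846) = 18320*(1/12128 + 32846) = 18320*(398356289/12128) = 456117950905/758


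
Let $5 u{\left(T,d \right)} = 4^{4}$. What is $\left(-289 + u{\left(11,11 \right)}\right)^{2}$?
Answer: $\frac{1413721}{25} \approx 56549.0$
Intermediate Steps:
$u{\left(T,d \right)} = \frac{256}{5}$ ($u{\left(T,d \right)} = \frac{4^{4}}{5} = \frac{1}{5} \cdot 256 = \frac{256}{5}$)
$\left(-289 + u{\left(11,11 \right)}\right)^{2} = \left(-289 + \frac{256}{5}\right)^{2} = \left(- \frac{1189}{5}\right)^{2} = \frac{1413721}{25}$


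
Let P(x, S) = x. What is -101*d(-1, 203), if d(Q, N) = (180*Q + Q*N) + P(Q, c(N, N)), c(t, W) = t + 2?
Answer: 38784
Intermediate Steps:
c(t, W) = 2 + t
d(Q, N) = 181*Q + N*Q (d(Q, N) = (180*Q + Q*N) + Q = (180*Q + N*Q) + Q = 181*Q + N*Q)
-101*d(-1, 203) = -(-101)*(181 + 203) = -(-101)*384 = -101*(-384) = 38784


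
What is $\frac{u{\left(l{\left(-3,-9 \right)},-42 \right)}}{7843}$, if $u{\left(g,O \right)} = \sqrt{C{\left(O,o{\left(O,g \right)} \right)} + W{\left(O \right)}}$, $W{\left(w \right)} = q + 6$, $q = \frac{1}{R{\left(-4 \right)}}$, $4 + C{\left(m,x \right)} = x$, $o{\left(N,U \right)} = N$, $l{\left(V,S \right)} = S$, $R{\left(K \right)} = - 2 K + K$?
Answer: $\frac{i \sqrt{159}}{15686} \approx 0.00080387 i$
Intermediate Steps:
$R{\left(K \right)} = - K$
$C{\left(m,x \right)} = -4 + x$
$q = \frac{1}{4}$ ($q = \frac{1}{\left(-1\right) \left(-4\right)} = \frac{1}{4} \approx 0.25$)
$W{\left(w \right)} = \frac{25}{4}$ ($W{\left(w \right)} = \frac{1}{4} + 6 = \frac{25}{4}$)
$u{\left(g,O \right)} = \sqrt{\frac{9}{4} + O}$ ($u{\left(g,O \right)} = \sqrt{\left(-4 + O\right) + \frac{25}{4}} = \sqrt{\frac{9}{4} + O}$)
$\frac{u{\left(l{\left(-3,-9 \right)},-42 \right)}}{7843} = \frac{\frac{1}{2} \sqrt{9 + 4 \left(-42\right)}}{7843} = \frac{\sqrt{9 - 168}}{2} \cdot \frac{1}{7843} = \frac{\sqrt{-159}}{2} \cdot \frac{1}{7843} = \frac{i \sqrt{159}}{2} \cdot \frac{1}{7843} = \frac{i \sqrt{159}}{15686}$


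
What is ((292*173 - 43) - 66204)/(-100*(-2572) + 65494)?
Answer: -15731/322694 ≈ -0.048749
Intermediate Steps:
((292*173 - 43) - 66204)/(-100*(-2572) + 65494) = ((50516 - 43) - 66204)/(257200 + 65494) = (50473 - 66204)/322694 = -15731*1/322694 = -15731/322694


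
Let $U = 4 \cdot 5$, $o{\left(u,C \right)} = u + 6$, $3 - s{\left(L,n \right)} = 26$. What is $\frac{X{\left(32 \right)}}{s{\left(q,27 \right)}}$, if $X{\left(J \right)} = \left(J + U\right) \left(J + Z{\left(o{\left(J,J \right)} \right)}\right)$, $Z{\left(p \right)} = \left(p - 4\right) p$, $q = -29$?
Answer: $- \frac{68848}{23} \approx -2993.4$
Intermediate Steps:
$s{\left(L,n \right)} = -23$ ($s{\left(L,n \right)} = 3 - 26 = -23$)
$o{\left(u,C \right)} = 6 + u$
$Z{\left(p \right)} = p \left(-4 + p\right)$ ($Z{\left(p \right)} = \left(-4 + p\right) p = p \left(-4 + p\right)$)
$U = 20$
$X{\left(J \right)} = \left(20 + J\right) \left(J + \left(2 + J\right) \left(6 + J\right)\right)$ ($X{\left(J \right)} = \left(J + 20\right) \left(J + \left(6 + J\right) \left(-4 + \left(6 + J\right)\right)\right) = \left(20 + J\right) \left(J + \left(6 + J\right) \left(2 + J\right)\right) = \left(20 + J\right) \left(J + \left(2 + J\right) \left(6 + J\right)\right)$)
$\frac{X{\left(32 \right)}}{s{\left(q,27 \right)}} = \frac{240 + 32^{3} + 29 \cdot 32^{2} + 192 \cdot 32}{-23} = \left(240 + 32768 + 29 \cdot 1024 + 6144\right) \left(- \frac{1}{23}\right) = \left(240 + 32768 + 29696 + 6144\right) \left(- \frac{1}{23}\right) = 68848 \left(- \frac{1}{23}\right) = - \frac{68848}{23}$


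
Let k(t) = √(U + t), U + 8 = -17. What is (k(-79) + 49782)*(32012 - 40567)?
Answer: -425885010 - 17110*I*√26 ≈ -4.2589e+8 - 87244.0*I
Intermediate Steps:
U = -25 (U = -8 - 17 = -25)
k(t) = √(-25 + t)
(k(-79) + 49782)*(32012 - 40567) = (√(-25 - 79) + 49782)*(32012 - 40567) = (√(-104) + 49782)*(-8555) = (2*I*√26 + 49782)*(-8555) = (49782 + 2*I*√26)*(-8555) = -425885010 - 17110*I*√26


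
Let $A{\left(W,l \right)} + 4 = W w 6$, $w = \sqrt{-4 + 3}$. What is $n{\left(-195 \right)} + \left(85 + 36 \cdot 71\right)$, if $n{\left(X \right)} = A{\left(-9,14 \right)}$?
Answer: $2637 - 54 i \approx 2637.0 - 54.0 i$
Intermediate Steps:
$w = i$ ($w = \sqrt{-1} = i \approx 1.0 i$)
$A{\left(W,l \right)} = -4 + 6 i W$ ($A{\left(W,l \right)} = -4 + W i 6 = -4 + i W 6 = -4 + 6 i W$)
$n{\left(X \right)} = -4 - 54 i$ ($n{\left(X \right)} = -4 + 6 i \left(-9\right) = -4 - 54 i$)
$n{\left(-195 \right)} + \left(85 + 36 \cdot 71\right) = \left(-4 - 54 i\right) + \left(85 + 36 \cdot 71\right) = \left(-4 - 54 i\right) + \left(85 + 2556\right) = \left(-4 - 54 i\right) + 2641 = 2637 - 54 i$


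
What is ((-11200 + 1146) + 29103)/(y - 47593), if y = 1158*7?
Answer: -19049/39487 ≈ -0.48241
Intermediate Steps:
y = 8106
((-11200 + 1146) + 29103)/(y - 47593) = ((-11200 + 1146) + 29103)/(8106 - 47593) = (-10054 + 29103)/(-39487) = 19049*(-1/39487) = -19049/39487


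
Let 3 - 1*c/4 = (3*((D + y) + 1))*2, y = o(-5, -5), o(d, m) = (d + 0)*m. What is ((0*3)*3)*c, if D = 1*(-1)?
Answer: 0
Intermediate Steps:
o(d, m) = d*m
y = 25 (y = -5*(-5) = 25)
D = -1
c = -588 (c = 12 - 4*3*((-1 + 25) + 1)*2 = 12 - 4*3*(24 + 1)*2 = 12 - 4*3*25*2 = 12 - 300*2 = 12 - 4*150 = 12 - 600 = -588)
((0*3)*3)*c = ((0*3)*3)*(-588) = (0*3)*(-588) = 0*(-588) = 0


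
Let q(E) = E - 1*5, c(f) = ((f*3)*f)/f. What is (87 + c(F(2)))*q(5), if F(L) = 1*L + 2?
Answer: 0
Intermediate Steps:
F(L) = 2 + L (F(L) = L + 2 = 2 + L)
c(f) = 3*f (c(f) = ((3*f)*f)/f = (3*f²)/f = 3*f)
q(E) = -5 + E (q(E) = E - 5 = -5 + E)
(87 + c(F(2)))*q(5) = (87 + 3*(2 + 2))*(-5 + 5) = (87 + 3*4)*0 = (87 + 12)*0 = 99*0 = 0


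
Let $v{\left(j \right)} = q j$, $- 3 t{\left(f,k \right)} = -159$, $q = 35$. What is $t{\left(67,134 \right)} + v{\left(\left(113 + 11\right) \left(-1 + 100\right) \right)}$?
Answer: $429713$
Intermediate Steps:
$t{\left(f,k \right)} = 53$ ($t{\left(f,k \right)} = \left(- \frac{1}{3}\right) \left(-159\right) = 53$)
$v{\left(j \right)} = 35 j$
$t{\left(67,134 \right)} + v{\left(\left(113 + 11\right) \left(-1 + 100\right) \right)} = 53 + 35 \left(113 + 11\right) \left(-1 + 100\right) = 53 + 35 \cdot 124 \cdot 99 = 53 + 35 \cdot 12276 = 53 + 429660 = 429713$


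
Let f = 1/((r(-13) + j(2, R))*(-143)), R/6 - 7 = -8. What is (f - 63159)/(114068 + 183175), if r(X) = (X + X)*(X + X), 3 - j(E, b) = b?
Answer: -6186739846/29116438065 ≈ -0.21248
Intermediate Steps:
R = -6 (R = 42 + 6*(-8) = 42 - 48 = -6)
j(E, b) = 3 - b
r(X) = 4*X² (r(X) = (2*X)*(2*X) = 4*X²)
f = -1/97955 (f = 1/((4*(-13)² + (3 - 1*(-6)))*(-143)) = 1/((4*169 + (3 + 6))*(-143)) = 1/((676 + 9)*(-143)) = 1/(685*(-143)) = 1/(-97955) = -1/97955 ≈ -1.0209e-5)
(f - 63159)/(114068 + 183175) = (-1/97955 - 63159)/(114068 + 183175) = -6186739846/97955/297243 = -6186739846/97955*1/297243 = -6186739846/29116438065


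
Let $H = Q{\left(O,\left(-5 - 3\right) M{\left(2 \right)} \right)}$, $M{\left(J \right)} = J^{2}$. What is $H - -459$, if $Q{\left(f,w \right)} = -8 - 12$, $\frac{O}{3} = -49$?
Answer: $439$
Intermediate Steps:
$O = -147$ ($O = 3 \left(-49\right) = -147$)
$Q{\left(f,w \right)} = -20$ ($Q{\left(f,w \right)} = -8 - 12 = -20$)
$H = -20$
$H - -459 = -20 - -459 = -20 + 459 = 439$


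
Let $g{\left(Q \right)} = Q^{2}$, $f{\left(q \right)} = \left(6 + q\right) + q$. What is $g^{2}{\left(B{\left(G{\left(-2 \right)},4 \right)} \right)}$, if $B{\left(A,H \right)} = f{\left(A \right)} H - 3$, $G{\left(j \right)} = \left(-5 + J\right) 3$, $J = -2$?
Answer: $466948881$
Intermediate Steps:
$f{\left(q \right)} = 6 + 2 q$
$G{\left(j \right)} = -21$ ($G{\left(j \right)} = \left(-5 - 2\right) 3 = \left(-7\right) 3 = -21$)
$B{\left(A,H \right)} = -3 + H \left(6 + 2 A\right)$ ($B{\left(A,H \right)} = \left(6 + 2 A\right) H - 3 = H \left(6 + 2 A\right) - 3 = -3 + H \left(6 + 2 A\right)$)
$g^{2}{\left(B{\left(G{\left(-2 \right)},4 \right)} \right)} = \left(\left(-3 + 2 \cdot 4 \left(3 - 21\right)\right)^{2}\right)^{2} = \left(\left(-3 + 2 \cdot 4 \left(-18\right)\right)^{2}\right)^{2} = \left(\left(-3 - 144\right)^{2}\right)^{2} = \left(\left(-147\right)^{2}\right)^{2} = 21609^{2} = 466948881$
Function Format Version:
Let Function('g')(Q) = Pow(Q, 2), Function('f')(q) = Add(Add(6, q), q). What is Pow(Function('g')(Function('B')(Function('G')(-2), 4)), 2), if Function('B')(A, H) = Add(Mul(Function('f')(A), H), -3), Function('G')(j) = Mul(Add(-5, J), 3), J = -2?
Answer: 466948881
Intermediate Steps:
Function('f')(q) = Add(6, Mul(2, q))
Function('G')(j) = -21 (Function('G')(j) = Mul(Add(-5, -2), 3) = Mul(-7, 3) = -21)
Function('B')(A, H) = Add(-3, Mul(H, Add(6, Mul(2, A)))) (Function('B')(A, H) = Add(Mul(Add(6, Mul(2, A)), H), -3) = Add(Mul(H, Add(6, Mul(2, A))), -3) = Add(-3, Mul(H, Add(6, Mul(2, A)))))
Pow(Function('g')(Function('B')(Function('G')(-2), 4)), 2) = Pow(Pow(Add(-3, Mul(2, 4, Add(3, -21))), 2), 2) = Pow(Pow(Add(-3, Mul(2, 4, -18)), 2), 2) = Pow(Pow(Add(-3, -144), 2), 2) = Pow(Pow(-147, 2), 2) = Pow(21609, 2) = 466948881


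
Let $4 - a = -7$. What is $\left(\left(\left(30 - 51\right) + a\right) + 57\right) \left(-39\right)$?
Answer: $-1833$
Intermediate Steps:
$a = 11$ ($a = 4 - -7 = 4 + 7 = 11$)
$\left(\left(\left(30 - 51\right) + a\right) + 57\right) \left(-39\right) = \left(\left(\left(30 - 51\right) + 11\right) + 57\right) \left(-39\right) = \left(\left(-21 + 11\right) + 57\right) \left(-39\right) = \left(-10 + 57\right) \left(-39\right) = 47 \left(-39\right) = -1833$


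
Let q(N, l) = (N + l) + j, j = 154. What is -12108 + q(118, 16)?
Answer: -11820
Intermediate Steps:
q(N, l) = 154 + N + l (q(N, l) = (N + l) + 154 = 154 + N + l)
-12108 + q(118, 16) = -12108 + (154 + 118 + 16) = -12108 + 288 = -11820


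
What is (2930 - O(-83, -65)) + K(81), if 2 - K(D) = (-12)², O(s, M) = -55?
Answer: 2843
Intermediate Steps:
K(D) = -142 (K(D) = 2 - 1*(-12)² = 2 - 1*144 = 2 - 144 = -142)
(2930 - O(-83, -65)) + K(81) = (2930 - 1*(-55)) - 142 = (2930 + 55) - 142 = 2985 - 142 = 2843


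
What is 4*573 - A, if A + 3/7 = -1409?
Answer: 25910/7 ≈ 3701.4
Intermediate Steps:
A = -9866/7 (A = -3/7 - 1409 = -9866/7 ≈ -1409.4)
4*573 - A = 4*573 - 1*(-9866/7) = 2292 + 9866/7 = 25910/7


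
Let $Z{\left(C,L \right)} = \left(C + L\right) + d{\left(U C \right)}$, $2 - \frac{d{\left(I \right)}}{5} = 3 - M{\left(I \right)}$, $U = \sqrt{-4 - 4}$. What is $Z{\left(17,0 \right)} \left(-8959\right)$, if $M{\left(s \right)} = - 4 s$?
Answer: $-107508 + 6092120 i \sqrt{2} \approx -1.0751 \cdot 10^{5} + 8.6156 \cdot 10^{6} i$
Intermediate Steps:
$U = 2 i \sqrt{2}$ ($U = \sqrt{-8} = 2 i \sqrt{2} \approx 2.8284 i$)
$d{\left(I \right)} = -5 - 20 I$ ($d{\left(I \right)} = 10 - 5 \left(3 - - 4 I\right) = 10 - 5 \left(3 + 4 I\right) = 10 - \left(15 + 20 I\right) = -5 - 20 I$)
$Z{\left(C,L \right)} = -5 + C + L - 40 i C \sqrt{2}$ ($Z{\left(C,L \right)} = \left(C + L\right) - \left(5 + 20 \cdot 2 i \sqrt{2} C\right) = \left(C + L\right) - \left(5 + 20 \cdot 2 i C \sqrt{2}\right) = \left(C + L\right) - \left(5 + 40 i C \sqrt{2}\right) = -5 + C + L - 40 i C \sqrt{2}$)
$Z{\left(17,0 \right)} \left(-8959\right) = \left(-5 + 17 + 0 - 40 i 17 \sqrt{2}\right) \left(-8959\right) = \left(-5 + 17 + 0 - 680 i \sqrt{2}\right) \left(-8959\right) = \left(12 - 680 i \sqrt{2}\right) \left(-8959\right) = -107508 + 6092120 i \sqrt{2}$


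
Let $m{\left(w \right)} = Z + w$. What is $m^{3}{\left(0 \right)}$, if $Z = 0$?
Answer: $0$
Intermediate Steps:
$m{\left(w \right)} = w$ ($m{\left(w \right)} = 0 + w = w$)
$m^{3}{\left(0 \right)} = 0^{3} = 0$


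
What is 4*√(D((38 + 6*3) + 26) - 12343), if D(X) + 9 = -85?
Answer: 4*I*√12437 ≈ 446.08*I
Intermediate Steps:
D(X) = -94 (D(X) = -9 - 85 = -94)
4*√(D((38 + 6*3) + 26) - 12343) = 4*√(-94 - 12343) = 4*√(-12437) = 4*(I*√12437) = 4*I*√12437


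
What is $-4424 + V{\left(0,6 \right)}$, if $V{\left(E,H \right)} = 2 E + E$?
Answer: $-4424$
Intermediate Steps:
$V{\left(E,H \right)} = 3 E$
$-4424 + V{\left(0,6 \right)} = -4424 + 3 \cdot 0 = -4424 + 0 = -4424$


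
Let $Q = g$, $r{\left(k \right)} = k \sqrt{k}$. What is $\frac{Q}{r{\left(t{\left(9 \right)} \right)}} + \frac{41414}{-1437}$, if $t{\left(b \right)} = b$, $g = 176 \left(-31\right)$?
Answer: $- \frac{2986150}{12933} \approx -230.89$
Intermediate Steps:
$g = -5456$
$r{\left(k \right)} = k^{\frac{3}{2}}$
$Q = -5456$
$\frac{Q}{r{\left(t{\left(9 \right)} \right)}} + \frac{41414}{-1437} = - \frac{5456}{9^{\frac{3}{2}}} + \frac{41414}{-1437} = - \frac{5456}{27} + 41414 \left(- \frac{1}{1437}\right) = \left(-5456\right) \frac{1}{27} - \frac{41414}{1437} = - \frac{5456}{27} - \frac{41414}{1437} = - \frac{2986150}{12933}$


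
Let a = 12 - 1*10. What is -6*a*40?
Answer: -480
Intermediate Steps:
a = 2 (a = 12 - 10 = 2)
-6*a*40 = -6*2*40 = -12*40 = -480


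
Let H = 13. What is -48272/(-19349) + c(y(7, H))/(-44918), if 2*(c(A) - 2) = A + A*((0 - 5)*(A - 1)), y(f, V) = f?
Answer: 4340413843/1738236764 ≈ 2.4970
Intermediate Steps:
c(A) = 2 + A/2 + A*(5 - 5*A)/2 (c(A) = 2 + (A + A*((0 - 5)*(A - 1)))/2 = 2 + (A + A*(-5*(-1 + A)))/2 = 2 + (A + A*(5 - 5*A))/2 = 2 + (A/2 + A*(5 - 5*A)/2) = 2 + A/2 + A*(5 - 5*A)/2)
-48272/(-19349) + c(y(7, H))/(-44918) = -48272/(-19349) + (2 + 3*7 - 5/2*7²)/(-44918) = -48272*(-1/19349) + (2 + 21 - 5/2*49)*(-1/44918) = 48272/19349 + (2 + 21 - 245/2)*(-1/44918) = 48272/19349 - 199/2*(-1/44918) = 48272/19349 + 199/89836 = 4340413843/1738236764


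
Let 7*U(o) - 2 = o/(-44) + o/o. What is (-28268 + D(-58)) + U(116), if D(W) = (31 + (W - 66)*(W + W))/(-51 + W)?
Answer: -238362843/8393 ≈ -28400.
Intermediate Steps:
U(o) = 3/7 - o/308 (U(o) = 2/7 + (o/(-44) + o/o)/7 = 2/7 + (o*(-1/44) + 1)/7 = 2/7 + (-o/44 + 1)/7 = 2/7 + (1 - o/44)/7 = 2/7 + (⅐ - o/308) = 3/7 - o/308)
D(W) = (31 + 2*W*(-66 + W))/(-51 + W) (D(W) = (31 + (-66 + W)*(2*W))/(-51 + W) = (31 + 2*W*(-66 + W))/(-51 + W))
(-28268 + D(-58)) + U(116) = (-28268 + (31 - 132*(-58) + 2*(-58)²)/(-51 - 58)) + (3/7 - 1/308*116) = (-28268 + (31 + 7656 + 2*3364)/(-109)) + (3/7 - 29/77) = (-28268 - (31 + 7656 + 6728)/109) + 4/77 = (-28268 - 1/109*14415) + 4/77 = (-28268 - 14415/109) + 4/77 = -3095627/109 + 4/77 = -238362843/8393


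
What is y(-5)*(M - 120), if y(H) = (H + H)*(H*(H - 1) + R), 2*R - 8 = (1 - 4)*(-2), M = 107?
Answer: 4810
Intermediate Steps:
R = 7 (R = 4 + ((1 - 4)*(-2))/2 = 4 + (-3*(-2))/2 = 4 + (1/2)*6 = 4 + 3 = 7)
y(H) = 2*H*(7 + H*(-1 + H)) (y(H) = (H + H)*(H*(H - 1) + 7) = (2*H)*(H*(-1 + H) + 7) = (2*H)*(7 + H*(-1 + H)) = 2*H*(7 + H*(-1 + H)))
y(-5)*(M - 120) = (2*(-5)*(7 + (-5)**2 - 1*(-5)))*(107 - 120) = (2*(-5)*(7 + 25 + 5))*(-13) = (2*(-5)*37)*(-13) = -370*(-13) = 4810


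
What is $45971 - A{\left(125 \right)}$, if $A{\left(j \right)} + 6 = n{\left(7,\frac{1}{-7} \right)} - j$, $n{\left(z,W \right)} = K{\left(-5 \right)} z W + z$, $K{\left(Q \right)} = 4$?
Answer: $46099$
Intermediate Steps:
$n{\left(z,W \right)} = z + 4 W z$ ($n{\left(z,W \right)} = 4 z W + z = 4 W z + z = z + 4 W z$)
$A{\left(j \right)} = -3 - j$ ($A{\left(j \right)} = -6 - \left(j - 7 \left(1 + \frac{4}{-7}\right)\right) = -6 - \left(j - 7 \left(1 + 4 \left(- \frac{1}{7}\right)\right)\right) = -6 - \left(j - 7 \left(1 - \frac{4}{7}\right)\right) = -6 - \left(-3 + j\right) = -3 - j$)
$45971 - A{\left(125 \right)} = 45971 - \left(-3 - 125\right) = 45971 - -128 = 45971 + 128 = 46099$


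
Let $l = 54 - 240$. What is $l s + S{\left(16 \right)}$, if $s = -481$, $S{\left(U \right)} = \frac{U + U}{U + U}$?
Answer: $89467$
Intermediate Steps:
$l = -186$
$S{\left(U \right)} = 1$ ($S{\left(U \right)} = \frac{2 U}{2 U} = 2 U \frac{1}{2 U} = 1$)
$l s + S{\left(16 \right)} = \left(-186\right) \left(-481\right) + 1 = 89466 + 1 = 89467$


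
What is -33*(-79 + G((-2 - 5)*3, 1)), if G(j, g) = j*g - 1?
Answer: 3333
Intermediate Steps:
G(j, g) = -1 + g*j (G(j, g) = g*j - 1 = -1 + g*j)
-33*(-79 + G((-2 - 5)*3, 1)) = -33*(-79 + (-1 + 1*((-2 - 5)*3))) = -33*(-79 + (-1 + 1*(-7*3))) = -33*(-79 + (-1 + 1*(-21))) = -33*(-79 + (-1 - 21)) = -33*(-79 - 22) = -33*(-101) = 3333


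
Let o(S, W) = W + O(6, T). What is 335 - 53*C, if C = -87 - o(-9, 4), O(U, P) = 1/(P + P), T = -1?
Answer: 10263/2 ≈ 5131.5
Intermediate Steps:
O(U, P) = 1/(2*P)
o(S, W) = -½ + W (o(S, W) = W + (½)/(-1) = W + (½)*(-1) = W - ½ = -½ + W)
C = -181/2 (C = -87 - (-½ + 4) = -87 - 1*7/2 = -87 - 7/2 = -181/2 ≈ -90.500)
335 - 53*C = 335 - 53*(-181/2) = 335 + 9593/2 = 10263/2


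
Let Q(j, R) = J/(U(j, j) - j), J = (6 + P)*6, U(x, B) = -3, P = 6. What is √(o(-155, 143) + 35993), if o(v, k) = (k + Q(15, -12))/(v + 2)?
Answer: √93615430/51 ≈ 189.72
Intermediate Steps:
J = 72 (J = (6 + 6)*6 = 12*6 = 72)
Q(j, R) = 72/(-3 - j)
o(v, k) = (-4 + k)/(2 + v) (o(v, k) = (k - 72/(3 + 15))/(v + 2) = (k - 72/18)/(2 + v) = (k - 72*1/18)/(2 + v) = (k - 4)/(2 + v) = (-4 + k)/(2 + v))
√(o(-155, 143) + 35993) = √((-4 + 143)/(2 - 155) + 35993) = √(139/(-153) + 35993) = √(-1/153*139 + 35993) = √(-139/153 + 35993) = √(5506790/153) = √93615430/51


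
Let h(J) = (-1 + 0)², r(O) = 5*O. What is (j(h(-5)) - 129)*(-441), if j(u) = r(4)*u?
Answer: 48069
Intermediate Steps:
h(J) = 1 (h(J) = (-1)² = 1)
j(u) = 20*u (j(u) = (5*4)*u = 20*u)
(j(h(-5)) - 129)*(-441) = (20*1 - 129)*(-441) = (20 - 129)*(-441) = -109*(-441) = 48069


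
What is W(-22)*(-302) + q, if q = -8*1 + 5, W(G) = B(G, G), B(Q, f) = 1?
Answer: -305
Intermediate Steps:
W(G) = 1
q = -3 (q = -8 + 5 = -3)
W(-22)*(-302) + q = 1*(-302) - 3 = -302 - 3 = -305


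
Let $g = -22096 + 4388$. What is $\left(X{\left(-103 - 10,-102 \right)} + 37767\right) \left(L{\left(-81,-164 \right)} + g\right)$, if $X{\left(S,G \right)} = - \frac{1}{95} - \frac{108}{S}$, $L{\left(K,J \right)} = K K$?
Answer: $- \frac{4519427329124}{10735} \approx -4.21 \cdot 10^{8}$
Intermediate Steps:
$L{\left(K,J \right)} = K^{2}$
$g = -17708$
$X{\left(S,G \right)} = - \frac{1}{95} - \frac{108}{S}$ ($X{\left(S,G \right)} = \left(-1\right) \frac{1}{95} - \frac{108}{S} = - \frac{1}{95} - \frac{108}{S}$)
$\left(X{\left(-103 - 10,-102 \right)} + 37767\right) \left(L{\left(-81,-164 \right)} + g\right) = \left(\frac{-10260 - \left(-103 - 10\right)}{95 \left(-103 - 10\right)} + 37767\right) \left(\left(-81\right)^{2} - 17708\right) = \left(\frac{-10260 - -113}{95 \left(-113\right)} + 37767\right) \left(6561 - 17708\right) = \left(\frac{1}{95} \left(- \frac{1}{113}\right) \left(-10260 + 113\right) + 37767\right) \left(-11147\right) = \left(\frac{1}{95} \left(- \frac{1}{113}\right) \left(-10147\right) + 37767\right) \left(-11147\right) = \left(\frac{10147}{10735} + 37767\right) \left(-11147\right) = \frac{405438892}{10735} \left(-11147\right) = - \frac{4519427329124}{10735}$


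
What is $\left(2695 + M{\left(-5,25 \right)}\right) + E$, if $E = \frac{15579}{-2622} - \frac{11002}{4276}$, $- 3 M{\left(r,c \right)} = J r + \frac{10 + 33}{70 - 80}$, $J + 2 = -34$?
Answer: $\frac{36829203419}{14014590} \approx 2627.9$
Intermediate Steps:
$J = -36$ ($J = -2 - 34 = -36$)
$M{\left(r,c \right)} = \frac{43}{30} + 12 r$ ($M{\left(r,c \right)} = - \frac{- 36 r + \frac{10 + 33}{70 - 80}}{3} = - \frac{- 36 r + \frac{43}{-10}}{3} = - \frac{- 36 r + 43 \left(- \frac{1}{10}\right)}{3} = - \frac{- 36 r - \frac{43}{10}}{3} = - \frac{- \frac{43}{10} - 36 r}{3} = \frac{43}{30} + 12 r$)
$E = - \frac{3977627}{467153}$ ($E = 15579 \left(- \frac{1}{2622}\right) - \frac{5501}{2138} = - \frac{5193}{874} - \frac{5501}{2138} = - \frac{3977627}{467153} \approx -8.5146$)
$\left(2695 + M{\left(-5,25 \right)}\right) + E = \left(2695 + \left(\frac{43}{30} + 12 \left(-5\right)\right)\right) - \frac{3977627}{467153} = \left(2695 + \left(\frac{43}{30} - 60\right)\right) - \frac{3977627}{467153} = \left(2695 - \frac{1757}{30}\right) - \frac{3977627}{467153} = \frac{79093}{30} - \frac{3977627}{467153} = \frac{36829203419}{14014590}$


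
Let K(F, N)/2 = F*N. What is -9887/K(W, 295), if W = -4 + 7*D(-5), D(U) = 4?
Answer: -9887/14160 ≈ -0.69823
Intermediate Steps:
W = 24 (W = -4 + 7*4 = -4 + 28 = 24)
K(F, N) = 2*F*N (K(F, N) = 2*(F*N) = 2*F*N)
-9887/K(W, 295) = -9887/(2*24*295) = -9887/14160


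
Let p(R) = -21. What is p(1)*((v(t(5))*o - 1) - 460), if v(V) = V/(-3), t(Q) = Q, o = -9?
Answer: 9366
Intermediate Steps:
v(V) = -V/3 (v(V) = V*(-⅓) = -V/3)
p(1)*((v(t(5))*o - 1) - 460) = -21*((-⅓*5*(-9) - 1) - 460) = -21*((-5/3*(-9) - 1) - 460) = -21*((15 - 1) - 460) = -21*(14 - 460) = -21*(-446) = 9366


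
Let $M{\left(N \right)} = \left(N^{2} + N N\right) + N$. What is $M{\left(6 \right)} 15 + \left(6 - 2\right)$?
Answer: $1174$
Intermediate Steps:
$M{\left(N \right)} = N + 2 N^{2}$ ($M{\left(N \right)} = \left(N^{2} + N^{2}\right) + N = 2 N^{2} + N = N + 2 N^{2}$)
$M{\left(6 \right)} 15 + \left(6 - 2\right) = 6 \left(1 + 2 \cdot 6\right) 15 + \left(6 - 2\right) = 6 \left(1 + 12\right) 15 + \left(6 - 2\right) = 6 \cdot 13 \cdot 15 + 4 = 78 \cdot 15 + 4 = 1170 + 4 = 1174$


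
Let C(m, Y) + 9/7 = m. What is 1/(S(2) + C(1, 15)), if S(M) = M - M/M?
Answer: 7/5 ≈ 1.4000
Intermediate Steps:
C(m, Y) = -9/7 + m
S(M) = -1 + M (S(M) = M - 1*1 = M - 1 = -1 + M)
1/(S(2) + C(1, 15)) = 1/((-1 + 2) + (-9/7 + 1)) = 1/(1 - 2/7) = 1/(5/7) = 7/5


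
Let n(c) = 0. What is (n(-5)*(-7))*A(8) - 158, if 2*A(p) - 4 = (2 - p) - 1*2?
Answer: -158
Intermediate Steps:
A(p) = 2 - p/2 (A(p) = 2 + ((2 - p) - 1*2)/2 = 2 + ((2 - p) - 2)/2 = 2 + (-p)/2 = 2 - p/2)
(n(-5)*(-7))*A(8) - 158 = (0*(-7))*(2 - ½*8) - 158 = 0*(2 - 4) - 158 = 0*(-2) - 158 = 0 - 158 = -158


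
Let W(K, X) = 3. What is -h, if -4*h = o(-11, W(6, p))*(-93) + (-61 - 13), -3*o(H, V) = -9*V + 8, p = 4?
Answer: -663/4 ≈ -165.75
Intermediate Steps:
o(H, V) = -8/3 + 3*V (o(H, V) = -(-9*V + 8)/3 = -(8 - 9*V)/3 = -8/3 + 3*V)
h = 663/4 (h = -((-8/3 + 3*3)*(-93) + (-61 - 13))/4 = -((-8/3 + 9)*(-93) - 74)/4 = -((19/3)*(-93) - 74)/4 = -(-589 - 74)/4 = -¼*(-663) = 663/4 ≈ 165.75)
-h = -1*663/4 = -663/4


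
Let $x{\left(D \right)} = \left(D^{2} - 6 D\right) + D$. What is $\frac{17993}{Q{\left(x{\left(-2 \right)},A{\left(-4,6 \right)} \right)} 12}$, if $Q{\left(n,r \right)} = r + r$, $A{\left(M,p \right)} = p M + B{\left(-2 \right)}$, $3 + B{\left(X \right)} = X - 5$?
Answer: $- \frac{17993}{816} \approx -22.05$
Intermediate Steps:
$B{\left(X \right)} = -8 + X$ ($B{\left(X \right)} = -3 + \left(X - 5\right) = -3 + \left(-5 + X\right) = -8 + X$)
$A{\left(M,p \right)} = -10 + M p$ ($A{\left(M,p \right)} = p M - 10 = M p - 10 = -10 + M p$)
$x{\left(D \right)} = D^{2} - 5 D$
$Q{\left(n,r \right)} = 2 r$
$\frac{17993}{Q{\left(x{\left(-2 \right)},A{\left(-4,6 \right)} \right)} 12} = \frac{17993}{2 \left(-10 - 24\right) 12} = \frac{17993}{2 \left(-34\right) 12} = \frac{17993}{\left(-68\right) 12} = \frac{17993}{-816} = 17993 \left(- \frac{1}{816}\right) = - \frac{17993}{816}$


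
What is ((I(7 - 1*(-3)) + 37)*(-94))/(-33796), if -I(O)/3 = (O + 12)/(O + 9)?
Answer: 4277/45866 ≈ 0.093250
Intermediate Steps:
I(O) = -3*(12 + O)/(9 + O) (I(O) = -3*(O + 12)/(O + 9) = -3*(12 + O)/(9 + O))
((I(7 - 1*(-3)) + 37)*(-94))/(-33796) = ((3*(-12 - (7 - 1*(-3)))/(9 + (7 - 1*(-3))) + 37)*(-94))/(-33796) = ((3*(-12 - (7 + 3))/(9 + (7 + 3)) + 37)*(-94))*(-1/33796) = ((3*(-12 - 1*10)/(9 + 10) + 37)*(-94))*(-1/33796) = ((3*(-12 - 10)/19 + 37)*(-94))*(-1/33796) = ((3*(1/19)*(-22) + 37)*(-94))*(-1/33796) = ((-66/19 + 37)*(-94))*(-1/33796) = ((637/19)*(-94))*(-1/33796) = -59878/19*(-1/33796) = 4277/45866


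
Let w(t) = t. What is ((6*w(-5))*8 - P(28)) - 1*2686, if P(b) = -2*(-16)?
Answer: -2958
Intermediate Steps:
P(b) = 32
((6*w(-5))*8 - P(28)) - 1*2686 = ((6*(-5))*8 - 1*32) - 1*2686 = (-30*8 - 32) - 2686 = (-240 - 32) - 2686 = -272 - 2686 = -2958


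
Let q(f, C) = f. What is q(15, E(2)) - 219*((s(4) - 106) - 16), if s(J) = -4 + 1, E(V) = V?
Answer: 27390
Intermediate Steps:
s(J) = -3
q(15, E(2)) - 219*((s(4) - 106) - 16) = 15 - 219*((-3 - 106) - 16) = 15 - 219*(-109 - 16) = 15 - 219*(-125) = 15 + 27375 = 27390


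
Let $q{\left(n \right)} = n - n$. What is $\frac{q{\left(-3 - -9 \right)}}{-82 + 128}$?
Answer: $0$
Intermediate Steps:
$q{\left(n \right)} = 0$
$\frac{q{\left(-3 - -9 \right)}}{-82 + 128} = \frac{1}{-82 + 128} \cdot 0 = \frac{1}{46} \cdot 0 = 0$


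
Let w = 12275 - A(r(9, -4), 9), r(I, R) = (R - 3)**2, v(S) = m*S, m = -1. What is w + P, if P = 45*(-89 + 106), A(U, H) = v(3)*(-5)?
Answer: 13025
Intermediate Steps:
v(S) = -S
r(I, R) = (-3 + R)**2
A(U, H) = 15 (A(U, H) = -1*3*(-5) = -3*(-5) = 15)
w = 12260 (w = 12275 - 1*15 = 12275 - 15 = 12260)
P = 765 (P = 45*17 = 765)
w + P = 12260 + 765 = 13025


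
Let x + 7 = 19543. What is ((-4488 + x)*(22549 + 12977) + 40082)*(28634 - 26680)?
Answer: 1044677434820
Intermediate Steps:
x = 19536 (x = -7 + 19543 = 19536)
((-4488 + x)*(22549 + 12977) + 40082)*(28634 - 26680) = ((-4488 + 19536)*(22549 + 12977) + 40082)*(28634 - 26680) = (15048*35526 + 40082)*1954 = (534595248 + 40082)*1954 = 534635330*1954 = 1044677434820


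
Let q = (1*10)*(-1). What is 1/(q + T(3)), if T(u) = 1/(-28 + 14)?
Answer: -14/141 ≈ -0.099291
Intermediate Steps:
T(u) = -1/14 (T(u) = 1/(-14) = -1/14)
q = -10 (q = 10*(-1) = -10)
1/(q + T(3)) = 1/(-10 - 1/14) = 1/(-141/14) = -14/141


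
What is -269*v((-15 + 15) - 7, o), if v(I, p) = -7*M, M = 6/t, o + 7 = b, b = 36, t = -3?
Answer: -3766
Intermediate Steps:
o = 29 (o = -7 + 36 = 29)
M = -2 (M = 6/(-3) = 6*(-1/3) = -2)
v(I, p) = 14 (v(I, p) = -7*(-2) = 14)
-269*v((-15 + 15) - 7, o) = -269*14 = -3766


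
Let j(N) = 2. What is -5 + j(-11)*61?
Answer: 117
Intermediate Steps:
-5 + j(-11)*61 = -5 + 2*61 = -5 + 122 = 117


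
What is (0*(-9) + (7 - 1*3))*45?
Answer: 180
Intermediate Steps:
(0*(-9) + (7 - 1*3))*45 = (0 + (7 - 3))*45 = (0 + 4)*45 = 4*45 = 180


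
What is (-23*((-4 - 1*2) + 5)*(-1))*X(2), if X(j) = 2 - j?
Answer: 0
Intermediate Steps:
(-23*((-4 - 1*2) + 5)*(-1))*X(2) = (-23*((-4 - 1*2) + 5)*(-1))*(2 - 1*2) = (-23*((-4 - 2) + 5)*(-1))*(2 - 2) = -23*(-6 + 5)*(-1)*0 = -(-23)*(-1)*0 = -23*1*0 = -23*0 = 0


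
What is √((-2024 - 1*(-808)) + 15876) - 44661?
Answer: -44661 + 2*√3665 ≈ -44540.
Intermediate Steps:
√((-2024 - 1*(-808)) + 15876) - 44661 = √((-2024 + 808) + 15876) - 44661 = √(-1216 + 15876) - 44661 = √14660 - 44661 = 2*√3665 - 44661 = -44661 + 2*√3665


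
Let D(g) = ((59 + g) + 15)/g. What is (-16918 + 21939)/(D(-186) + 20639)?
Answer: 466953/1919483 ≈ 0.24327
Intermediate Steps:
D(g) = (74 + g)/g
(-16918 + 21939)/(D(-186) + 20639) = (-16918 + 21939)/((74 - 186)/(-186) + 20639) = 5021/(-1/186*(-112) + 20639) = 5021/(56/93 + 20639) = 5021/(1919483/93) = 5021*(93/1919483) = 466953/1919483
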